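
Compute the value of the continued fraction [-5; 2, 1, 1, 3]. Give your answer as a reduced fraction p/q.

-83/18

Start with 3.
1 + 1/(3/1) = 1 + 1/3 = 4/3
1 + 1/(4/3) = 1 + 3/4 = 7/4
2 + 1/(7/4) = 2 + 4/7 = 18/7
-5 + 1/(18/7) = -5 + 7/18 = -83/18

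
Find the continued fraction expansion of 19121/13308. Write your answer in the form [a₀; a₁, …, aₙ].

⌊19121/13308⌋ = 1, remainder 5813
⌊13308/5813⌋ = 2, remainder 1682
⌊5813/1682⌋ = 3, remainder 767
⌊1682/767⌋ = 2, remainder 148
⌊767/148⌋ = 5, remainder 27
⌊148/27⌋ = 5, remainder 13
⌊27/13⌋ = 2, remainder 1
⌊13/1⌋ = 13, remainder 0

[1; 2, 3, 2, 5, 5, 2, 13]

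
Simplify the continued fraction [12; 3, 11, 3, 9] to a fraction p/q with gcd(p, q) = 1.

Start with 9.
3 + 1/(9/1) = 3 + 1/9 = 28/9
11 + 1/(28/9) = 11 + 9/28 = 317/28
3 + 1/(317/28) = 3 + 28/317 = 979/317
12 + 1/(979/317) = 12 + 317/979 = 12065/979

12065/979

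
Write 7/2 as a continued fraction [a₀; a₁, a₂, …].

Repeatedly divide and take the remainder:
7 = 3·2 + 1, so a_0 = 3
2 = 2·1 + 0, so a_1 = 2

[3; 2]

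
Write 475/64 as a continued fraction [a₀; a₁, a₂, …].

[7; 2, 2, 1, 2, 3]

475 ÷ 64 → quotient 7, remainder 27
64 ÷ 27 → quotient 2, remainder 10
27 ÷ 10 → quotient 2, remainder 7
10 ÷ 7 → quotient 1, remainder 3
7 ÷ 3 → quotient 2, remainder 1
3 ÷ 1 → quotient 3, remainder 0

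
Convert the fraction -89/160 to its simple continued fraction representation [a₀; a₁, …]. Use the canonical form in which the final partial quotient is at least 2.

Apply division with remainder until the remainder is 0:
-89 ÷ 160 → quotient -1, remainder 71
160 ÷ 71 → quotient 2, remainder 18
71 ÷ 18 → quotient 3, remainder 17
18 ÷ 17 → quotient 1, remainder 1
17 ÷ 1 → quotient 17, remainder 0

[-1; 2, 3, 1, 17]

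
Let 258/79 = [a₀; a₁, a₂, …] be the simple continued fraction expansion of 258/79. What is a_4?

5

258 = 3·79 + 21, so a_0 = 3
79 = 3·21 + 16, so a_1 = 3
21 = 1·16 + 5, so a_2 = 1
16 = 3·5 + 1, so a_3 = 3
5 = 5·1 + 0, so a_4 = 5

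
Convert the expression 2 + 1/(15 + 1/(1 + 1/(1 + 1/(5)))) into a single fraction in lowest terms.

353/171

Start with 5.
1 + 1/(5/1) = 1 + 1/5 = 6/5
1 + 1/(6/5) = 1 + 5/6 = 11/6
15 + 1/(11/6) = 15 + 6/11 = 171/11
2 + 1/(171/11) = 2 + 11/171 = 353/171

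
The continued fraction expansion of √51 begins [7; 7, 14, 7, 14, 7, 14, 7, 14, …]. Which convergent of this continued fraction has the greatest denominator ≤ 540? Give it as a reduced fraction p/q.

List convergents until the denominator exceeds the bound:
a_0 = 7: 7/1  (≤ bound)
a_1 = 7: 50/7  (≤ bound)
a_2 = 14: 707/99  (≤ bound)
a_3 = 7: 4999/700  (> 540, stop)

707/99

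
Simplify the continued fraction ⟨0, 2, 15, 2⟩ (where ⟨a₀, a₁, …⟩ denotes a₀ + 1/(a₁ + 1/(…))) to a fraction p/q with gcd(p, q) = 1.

31/64

a_0 = 0: 0/1
a_1 = 2: 1/2
a_2 = 15: 15/31
a_3 = 2: 31/64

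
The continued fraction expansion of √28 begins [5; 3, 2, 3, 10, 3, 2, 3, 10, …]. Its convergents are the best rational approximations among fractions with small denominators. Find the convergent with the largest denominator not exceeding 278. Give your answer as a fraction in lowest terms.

1307/247

a_0 = 5: 5/1  (≤ bound)
a_1 = 3: 16/3  (≤ bound)
a_2 = 2: 37/7  (≤ bound)
a_3 = 3: 127/24  (≤ bound)
a_4 = 10: 1307/247  (≤ bound)
a_5 = 3: 4048/765  (> 278, stop)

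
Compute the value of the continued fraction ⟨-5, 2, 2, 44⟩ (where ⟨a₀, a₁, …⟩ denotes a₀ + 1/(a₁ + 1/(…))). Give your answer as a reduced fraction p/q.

Collapse the nested fraction from the inside out:
Start with 44.
2 + 1/(44/1) = 2 + 1/44 = 89/44
2 + 1/(89/44) = 2 + 44/89 = 222/89
-5 + 1/(222/89) = -5 + 89/222 = -1021/222

-1021/222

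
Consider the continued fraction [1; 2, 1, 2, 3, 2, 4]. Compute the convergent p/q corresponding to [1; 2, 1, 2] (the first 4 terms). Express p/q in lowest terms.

11/8

Use the convergent recurrence hₖ = aₖ·hₖ₋₁ + hₖ₋₂ (and likewise for the denominators kₖ):
a_0 = 1: 1/1
a_1 = 2: 3/2
a_2 = 1: 4/3
a_3 = 2: 11/8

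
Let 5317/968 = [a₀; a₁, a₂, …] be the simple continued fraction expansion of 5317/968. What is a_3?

14

Run the Euclidean algorithm, recording each quotient:
⌊5317/968⌋ = 5, remainder 477
⌊968/477⌋ = 2, remainder 14
⌊477/14⌋ = 34, remainder 1
⌊14/1⌋ = 14, remainder 0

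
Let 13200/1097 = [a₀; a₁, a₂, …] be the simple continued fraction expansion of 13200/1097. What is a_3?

8

Apply division with remainder until the remainder is 0:
⌊13200/1097⌋ = 12, remainder 36
⌊1097/36⌋ = 30, remainder 17
⌊36/17⌋ = 2, remainder 2
⌊17/2⌋ = 8, remainder 1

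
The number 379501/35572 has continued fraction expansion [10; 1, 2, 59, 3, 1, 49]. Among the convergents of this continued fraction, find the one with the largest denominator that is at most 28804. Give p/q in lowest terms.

List convergents until the denominator exceeds the bound:
a_0 = 10: 10/1  (≤ bound)
a_1 = 1: 11/1  (≤ bound)
a_2 = 2: 32/3  (≤ bound)
a_3 = 59: 1899/178  (≤ bound)
a_4 = 3: 5729/537  (≤ bound)
a_5 = 1: 7628/715  (≤ bound)
a_6 = 49: 379501/35572  (> 28804, stop)

7628/715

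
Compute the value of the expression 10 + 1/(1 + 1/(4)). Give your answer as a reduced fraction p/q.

a_0 = 10: 10/1
a_1 = 1: 11/1
a_2 = 4: 54/5

54/5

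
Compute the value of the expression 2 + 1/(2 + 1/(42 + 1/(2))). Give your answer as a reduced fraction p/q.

429/172

a_0 = 2: 2/1
a_1 = 2: 5/2
a_2 = 42: 212/85
a_3 = 2: 429/172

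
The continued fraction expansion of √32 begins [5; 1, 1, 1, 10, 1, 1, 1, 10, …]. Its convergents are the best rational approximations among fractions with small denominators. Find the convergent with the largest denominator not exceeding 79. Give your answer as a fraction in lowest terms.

a_0 = 5: 5/1  (≤ bound)
a_1 = 1: 6/1  (≤ bound)
a_2 = 1: 11/2  (≤ bound)
a_3 = 1: 17/3  (≤ bound)
a_4 = 10: 181/32  (≤ bound)
a_5 = 1: 198/35  (≤ bound)
a_6 = 1: 379/67  (≤ bound)
a_7 = 1: 577/102  (> 79, stop)

379/67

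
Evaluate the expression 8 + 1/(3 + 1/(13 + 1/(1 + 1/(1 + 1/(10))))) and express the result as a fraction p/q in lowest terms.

7268/873

Start with 10.
1 + 1/(10/1) = 1 + 1/10 = 11/10
1 + 1/(11/10) = 1 + 10/11 = 21/11
13 + 1/(21/11) = 13 + 11/21 = 284/21
3 + 1/(284/21) = 3 + 21/284 = 873/284
8 + 1/(873/284) = 8 + 284/873 = 7268/873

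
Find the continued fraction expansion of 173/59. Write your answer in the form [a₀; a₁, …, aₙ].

173 ÷ 59 → quotient 2, remainder 55
59 ÷ 55 → quotient 1, remainder 4
55 ÷ 4 → quotient 13, remainder 3
4 ÷ 3 → quotient 1, remainder 1
3 ÷ 1 → quotient 3, remainder 0

[2; 1, 13, 1, 3]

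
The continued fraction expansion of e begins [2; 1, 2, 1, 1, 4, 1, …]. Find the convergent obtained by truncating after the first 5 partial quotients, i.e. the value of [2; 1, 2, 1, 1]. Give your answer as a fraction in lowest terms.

19/7

Build up convergents one term at a time:
a_0 = 2: 2/1
a_1 = 1: 3/1
a_2 = 2: 8/3
a_3 = 1: 11/4
a_4 = 1: 19/7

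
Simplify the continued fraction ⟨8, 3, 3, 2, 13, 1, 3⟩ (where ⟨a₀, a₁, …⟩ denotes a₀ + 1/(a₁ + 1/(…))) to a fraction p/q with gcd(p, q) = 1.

Use the convergent recurrence hₖ = aₖ·hₖ₋₁ + hₖ₋₂ (and likewise for the denominators kₖ):
a_0 = 8: 8/1
a_1 = 3: 25/3
a_2 = 3: 83/10
a_3 = 2: 191/23
a_4 = 13: 2566/309
a_5 = 1: 2757/332
a_6 = 3: 10837/1305

10837/1305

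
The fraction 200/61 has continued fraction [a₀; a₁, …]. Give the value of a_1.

3

Repeatedly divide and take the remainder:
⌊200/61⌋ = 3, remainder 17
⌊61/17⌋ = 3, remainder 10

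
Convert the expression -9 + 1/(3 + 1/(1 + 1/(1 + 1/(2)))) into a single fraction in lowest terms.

Start with 2.
1 + 1/(2/1) = 1 + 1/2 = 3/2
1 + 1/(3/2) = 1 + 2/3 = 5/3
3 + 1/(5/3) = 3 + 3/5 = 18/5
-9 + 1/(18/5) = -9 + 5/18 = -157/18

-157/18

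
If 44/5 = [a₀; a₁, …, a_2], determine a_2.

4

Repeatedly divide and take the remainder:
44 = 8·5 + 4, so a_0 = 8
5 = 1·4 + 1, so a_1 = 1
4 = 4·1 + 0, so a_2 = 4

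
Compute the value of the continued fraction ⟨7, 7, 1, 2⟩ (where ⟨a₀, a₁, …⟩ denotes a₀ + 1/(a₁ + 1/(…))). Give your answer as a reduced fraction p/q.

164/23

Start with 2.
1 + 1/(2/1) = 1 + 1/2 = 3/2
7 + 1/(3/2) = 7 + 2/3 = 23/3
7 + 1/(23/3) = 7 + 3/23 = 164/23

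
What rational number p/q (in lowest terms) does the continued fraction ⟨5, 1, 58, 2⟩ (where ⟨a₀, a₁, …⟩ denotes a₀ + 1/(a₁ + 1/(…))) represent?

Start with 2.
58 + 1/(2/1) = 58 + 1/2 = 117/2
1 + 1/(117/2) = 1 + 2/117 = 119/117
5 + 1/(119/117) = 5 + 117/119 = 712/119

712/119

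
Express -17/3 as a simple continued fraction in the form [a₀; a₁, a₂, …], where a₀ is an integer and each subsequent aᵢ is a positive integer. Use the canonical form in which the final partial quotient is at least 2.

[-6; 3]

⌊-17/3⌋ = -6, remainder 1
⌊3/1⌋ = 3, remainder 0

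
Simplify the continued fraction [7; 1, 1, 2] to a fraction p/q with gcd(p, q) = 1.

38/5

a_0 = 7: 7/1
a_1 = 1: 8/1
a_2 = 1: 15/2
a_3 = 2: 38/5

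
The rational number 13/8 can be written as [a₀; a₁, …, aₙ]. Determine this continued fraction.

⌊13/8⌋ = 1, remainder 5
⌊8/5⌋ = 1, remainder 3
⌊5/3⌋ = 1, remainder 2
⌊3/2⌋ = 1, remainder 1
⌊2/1⌋ = 2, remainder 0

[1; 1, 1, 1, 2]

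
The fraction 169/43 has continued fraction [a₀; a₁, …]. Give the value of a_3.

Repeatedly divide and take the remainder:
169 = 3·43 + 40, so a_0 = 3
43 = 1·40 + 3, so a_1 = 1
40 = 13·3 + 1, so a_2 = 13
3 = 3·1 + 0, so a_3 = 3

3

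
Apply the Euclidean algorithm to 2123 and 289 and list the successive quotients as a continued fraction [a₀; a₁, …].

2123 = 7·289 + 100, so a_0 = 7
289 = 2·100 + 89, so a_1 = 2
100 = 1·89 + 11, so a_2 = 1
89 = 8·11 + 1, so a_3 = 8
11 = 11·1 + 0, so a_4 = 11

[7; 2, 1, 8, 11]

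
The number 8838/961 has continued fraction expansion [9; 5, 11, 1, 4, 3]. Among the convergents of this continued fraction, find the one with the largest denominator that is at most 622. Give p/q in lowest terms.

2759/300

List convergents until the denominator exceeds the bound:
a_0 = 9: 9/1  (≤ bound)
a_1 = 5: 46/5  (≤ bound)
a_2 = 11: 515/56  (≤ bound)
a_3 = 1: 561/61  (≤ bound)
a_4 = 4: 2759/300  (≤ bound)
a_5 = 3: 8838/961  (> 622, stop)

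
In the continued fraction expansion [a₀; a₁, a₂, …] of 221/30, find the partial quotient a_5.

Run the Euclidean algorithm, recording each quotient:
221 = 7·30 + 11, so a_0 = 7
30 = 2·11 + 8, so a_1 = 2
11 = 1·8 + 3, so a_2 = 1
8 = 2·3 + 2, so a_3 = 2
3 = 1·2 + 1, so a_4 = 1
2 = 2·1 + 0, so a_5 = 2

2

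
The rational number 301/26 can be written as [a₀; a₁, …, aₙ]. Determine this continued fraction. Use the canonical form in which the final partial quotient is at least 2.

301 = 11·26 + 15, so a_0 = 11
26 = 1·15 + 11, so a_1 = 1
15 = 1·11 + 4, so a_2 = 1
11 = 2·4 + 3, so a_3 = 2
4 = 1·3 + 1, so a_4 = 1
3 = 3·1 + 0, so a_5 = 3

[11; 1, 1, 2, 1, 3]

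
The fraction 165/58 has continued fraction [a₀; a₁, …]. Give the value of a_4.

165 = 2·58 + 49, so a_0 = 2
58 = 1·49 + 9, so a_1 = 1
49 = 5·9 + 4, so a_2 = 5
9 = 2·4 + 1, so a_3 = 2
4 = 4·1 + 0, so a_4 = 4

4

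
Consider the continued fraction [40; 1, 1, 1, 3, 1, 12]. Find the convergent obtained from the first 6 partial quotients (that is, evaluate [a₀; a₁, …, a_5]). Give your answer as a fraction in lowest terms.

569/14

Start with 1.
3 + 1/(1/1) = 3 + 1/1 = 4/1
1 + 1/(4/1) = 1 + 1/4 = 5/4
1 + 1/(5/4) = 1 + 4/5 = 9/5
1 + 1/(9/5) = 1 + 5/9 = 14/9
40 + 1/(14/9) = 40 + 9/14 = 569/14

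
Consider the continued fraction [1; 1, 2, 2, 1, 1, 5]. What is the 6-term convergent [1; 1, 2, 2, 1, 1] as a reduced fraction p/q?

a_0 = 1: 1/1
a_1 = 1: 2/1
a_2 = 2: 5/3
a_3 = 2: 12/7
a_4 = 1: 17/10
a_5 = 1: 29/17

29/17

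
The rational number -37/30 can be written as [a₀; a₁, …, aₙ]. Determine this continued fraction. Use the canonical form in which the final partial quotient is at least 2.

Run the Euclidean algorithm, recording each quotient:
-37 ÷ 30 → quotient -2, remainder 23
30 ÷ 23 → quotient 1, remainder 7
23 ÷ 7 → quotient 3, remainder 2
7 ÷ 2 → quotient 3, remainder 1
2 ÷ 1 → quotient 2, remainder 0

[-2; 1, 3, 3, 2]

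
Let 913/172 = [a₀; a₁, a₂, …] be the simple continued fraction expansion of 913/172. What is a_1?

⌊913/172⌋ = 5, remainder 53
⌊172/53⌋ = 3, remainder 13

3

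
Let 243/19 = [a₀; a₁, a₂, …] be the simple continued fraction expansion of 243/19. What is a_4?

3

Apply division with remainder until the remainder is 0:
243 = 12·19 + 15, so a_0 = 12
19 = 1·15 + 4, so a_1 = 1
15 = 3·4 + 3, so a_2 = 3
4 = 1·3 + 1, so a_3 = 1
3 = 3·1 + 0, so a_4 = 3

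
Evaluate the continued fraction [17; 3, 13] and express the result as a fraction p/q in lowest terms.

693/40

Work from the innermost term outward:
Start with 13.
3 + 1/(13/1) = 3 + 1/13 = 40/13
17 + 1/(40/13) = 17 + 13/40 = 693/40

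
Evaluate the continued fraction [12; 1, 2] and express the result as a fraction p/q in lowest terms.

a_0 = 12: 12/1
a_1 = 1: 13/1
a_2 = 2: 38/3

38/3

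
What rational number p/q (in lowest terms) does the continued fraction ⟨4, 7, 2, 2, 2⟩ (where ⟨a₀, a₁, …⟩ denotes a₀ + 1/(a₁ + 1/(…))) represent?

Starting at the tail and folding back:
Start with 2.
2 + 1/(2/1) = 2 + 1/2 = 5/2
2 + 1/(5/2) = 2 + 2/5 = 12/5
7 + 1/(12/5) = 7 + 5/12 = 89/12
4 + 1/(89/12) = 4 + 12/89 = 368/89

368/89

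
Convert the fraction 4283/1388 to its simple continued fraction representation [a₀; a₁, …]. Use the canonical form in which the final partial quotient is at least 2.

[3; 11, 1, 1, 1, 39]

4283 = 3·1388 + 119, so a_0 = 3
1388 = 11·119 + 79, so a_1 = 11
119 = 1·79 + 40, so a_2 = 1
79 = 1·40 + 39, so a_3 = 1
40 = 1·39 + 1, so a_4 = 1
39 = 39·1 + 0, so a_5 = 39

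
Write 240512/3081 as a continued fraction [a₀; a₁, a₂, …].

⌊240512/3081⌋ = 78, remainder 194
⌊3081/194⌋ = 15, remainder 171
⌊194/171⌋ = 1, remainder 23
⌊171/23⌋ = 7, remainder 10
⌊23/10⌋ = 2, remainder 3
⌊10/3⌋ = 3, remainder 1
⌊3/1⌋ = 3, remainder 0

[78; 15, 1, 7, 2, 3, 3]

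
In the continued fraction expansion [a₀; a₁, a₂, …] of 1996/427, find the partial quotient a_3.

Run the Euclidean algorithm, recording each quotient:
1996 = 4·427 + 288, so a_0 = 4
427 = 1·288 + 139, so a_1 = 1
288 = 2·139 + 10, so a_2 = 2
139 = 13·10 + 9, so a_3 = 13

13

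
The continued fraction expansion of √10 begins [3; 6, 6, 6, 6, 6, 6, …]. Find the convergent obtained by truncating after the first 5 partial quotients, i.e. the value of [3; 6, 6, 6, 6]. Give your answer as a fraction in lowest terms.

a_0 = 3: 3/1
a_1 = 6: 19/6
a_2 = 6: 117/37
a_3 = 6: 721/228
a_4 = 6: 4443/1405

4443/1405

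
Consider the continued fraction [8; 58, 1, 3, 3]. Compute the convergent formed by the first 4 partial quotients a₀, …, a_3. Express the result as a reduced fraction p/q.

1884/235

Compute successive convergents:
a_0 = 8: 8/1
a_1 = 58: 465/58
a_2 = 1: 473/59
a_3 = 3: 1884/235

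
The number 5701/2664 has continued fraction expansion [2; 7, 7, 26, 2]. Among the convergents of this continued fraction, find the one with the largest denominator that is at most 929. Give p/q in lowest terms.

107/50

List convergents until the denominator exceeds the bound:
a_0 = 2: 2/1  (≤ bound)
a_1 = 7: 15/7  (≤ bound)
a_2 = 7: 107/50  (≤ bound)
a_3 = 26: 2797/1307  (> 929, stop)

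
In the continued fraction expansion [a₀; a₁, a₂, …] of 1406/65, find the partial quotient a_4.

Repeatedly divide and take the remainder:
1406 ÷ 65 → quotient 21, remainder 41
65 ÷ 41 → quotient 1, remainder 24
41 ÷ 24 → quotient 1, remainder 17
24 ÷ 17 → quotient 1, remainder 7
17 ÷ 7 → quotient 2, remainder 3

2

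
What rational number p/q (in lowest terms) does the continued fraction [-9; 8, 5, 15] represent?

a_0 = -9: -9/1
a_1 = 8: -71/8
a_2 = 5: -364/41
a_3 = 15: -5531/623

-5531/623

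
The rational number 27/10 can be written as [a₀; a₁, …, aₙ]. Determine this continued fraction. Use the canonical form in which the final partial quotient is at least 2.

27 = 2·10 + 7, so a_0 = 2
10 = 1·7 + 3, so a_1 = 1
7 = 2·3 + 1, so a_2 = 2
3 = 3·1 + 0, so a_3 = 3

[2; 1, 2, 3]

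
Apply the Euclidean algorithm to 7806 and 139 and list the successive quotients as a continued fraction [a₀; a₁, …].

[56; 6, 3, 7]

Apply division with remainder until the remainder is 0:
⌊7806/139⌋ = 56, remainder 22
⌊139/22⌋ = 6, remainder 7
⌊22/7⌋ = 3, remainder 1
⌊7/1⌋ = 7, remainder 0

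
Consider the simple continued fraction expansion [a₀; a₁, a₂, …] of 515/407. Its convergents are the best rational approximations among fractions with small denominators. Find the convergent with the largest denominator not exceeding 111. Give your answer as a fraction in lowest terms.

62/49

a_0 = 1: 1/1  (≤ bound)
a_1 = 3: 4/3  (≤ bound)
a_2 = 1: 5/4  (≤ bound)
a_3 = 3: 19/15  (≤ bound)
a_4 = 3: 62/49  (≤ bound)
a_5 = 8: 515/407  (> 111, stop)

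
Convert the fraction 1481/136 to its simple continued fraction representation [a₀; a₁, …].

[10; 1, 8, 15]

⌊1481/136⌋ = 10, remainder 121
⌊136/121⌋ = 1, remainder 15
⌊121/15⌋ = 8, remainder 1
⌊15/1⌋ = 15, remainder 0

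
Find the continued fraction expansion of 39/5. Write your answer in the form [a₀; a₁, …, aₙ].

⌊39/5⌋ = 7, remainder 4
⌊5/4⌋ = 1, remainder 1
⌊4/1⌋ = 4, remainder 0

[7; 1, 4]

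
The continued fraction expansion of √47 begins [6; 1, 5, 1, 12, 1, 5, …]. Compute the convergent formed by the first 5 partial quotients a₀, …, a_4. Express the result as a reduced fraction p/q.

a_0 = 6: 6/1
a_1 = 1: 7/1
a_2 = 5: 41/6
a_3 = 1: 48/7
a_4 = 12: 617/90

617/90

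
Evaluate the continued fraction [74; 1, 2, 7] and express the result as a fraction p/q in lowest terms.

Use the convergent recurrence hₖ = aₖ·hₖ₋₁ + hₖ₋₂ (and likewise for the denominators kₖ):
a_0 = 74: 74/1
a_1 = 1: 75/1
a_2 = 2: 224/3
a_3 = 7: 1643/22

1643/22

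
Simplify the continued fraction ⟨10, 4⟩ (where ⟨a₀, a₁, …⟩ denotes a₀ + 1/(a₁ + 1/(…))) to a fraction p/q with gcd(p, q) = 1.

41/4

a_0 = 10: 10/1
a_1 = 4: 41/4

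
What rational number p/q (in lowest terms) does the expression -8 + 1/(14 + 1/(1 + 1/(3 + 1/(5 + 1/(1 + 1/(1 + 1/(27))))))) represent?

-148349/18702

a_0 = -8: -8/1
a_1 = 14: -111/14
a_2 = 1: -119/15
a_3 = 3: -468/59
a_4 = 5: -2459/310
a_5 = 1: -2927/369
a_6 = 1: -5386/679
a_7 = 27: -148349/18702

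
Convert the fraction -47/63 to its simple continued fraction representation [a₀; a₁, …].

Apply division with remainder until the remainder is 0:
-47 ÷ 63 → quotient -1, remainder 16
63 ÷ 16 → quotient 3, remainder 15
16 ÷ 15 → quotient 1, remainder 1
15 ÷ 1 → quotient 15, remainder 0

[-1; 3, 1, 15]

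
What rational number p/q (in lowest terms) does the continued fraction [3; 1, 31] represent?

127/32

a_0 = 3: 3/1
a_1 = 1: 4/1
a_2 = 31: 127/32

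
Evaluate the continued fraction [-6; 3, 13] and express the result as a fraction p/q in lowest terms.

Compute successive convergents:
a_0 = -6: -6/1
a_1 = 3: -17/3
a_2 = 13: -227/40

-227/40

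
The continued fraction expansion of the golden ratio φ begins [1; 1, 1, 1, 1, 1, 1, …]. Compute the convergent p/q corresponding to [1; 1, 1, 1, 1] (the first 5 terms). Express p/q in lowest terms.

Compute successive convergents:
a_0 = 1: 1/1
a_1 = 1: 2/1
a_2 = 1: 3/2
a_3 = 1: 5/3
a_4 = 1: 8/5

8/5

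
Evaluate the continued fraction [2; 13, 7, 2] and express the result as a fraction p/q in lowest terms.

409/197

Use the convergent recurrence hₖ = aₖ·hₖ₋₁ + hₖ₋₂ (and likewise for the denominators kₖ):
a_0 = 2: 2/1
a_1 = 13: 27/13
a_2 = 7: 191/92
a_3 = 2: 409/197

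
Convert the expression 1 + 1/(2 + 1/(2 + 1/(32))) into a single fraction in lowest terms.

227/162

Compute successive convergents:
a_0 = 1: 1/1
a_1 = 2: 3/2
a_2 = 2: 7/5
a_3 = 32: 227/162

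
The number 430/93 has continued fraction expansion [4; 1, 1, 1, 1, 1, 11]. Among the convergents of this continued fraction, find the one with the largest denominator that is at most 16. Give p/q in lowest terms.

37/8

a_0 = 4: 4/1  (≤ bound)
a_1 = 1: 5/1  (≤ bound)
a_2 = 1: 9/2  (≤ bound)
a_3 = 1: 14/3  (≤ bound)
a_4 = 1: 23/5  (≤ bound)
a_5 = 1: 37/8  (≤ bound)
a_6 = 11: 430/93  (> 16, stop)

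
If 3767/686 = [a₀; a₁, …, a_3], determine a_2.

3767 ÷ 686 → quotient 5, remainder 337
686 ÷ 337 → quotient 2, remainder 12
337 ÷ 12 → quotient 28, remainder 1

28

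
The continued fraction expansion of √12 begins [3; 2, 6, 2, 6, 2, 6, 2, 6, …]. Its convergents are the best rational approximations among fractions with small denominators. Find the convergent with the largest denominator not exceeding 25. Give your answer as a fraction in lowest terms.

45/13

List convergents until the denominator exceeds the bound:
a_0 = 3: 3/1  (≤ bound)
a_1 = 2: 7/2  (≤ bound)
a_2 = 6: 45/13  (≤ bound)
a_3 = 2: 97/28  (> 25, stop)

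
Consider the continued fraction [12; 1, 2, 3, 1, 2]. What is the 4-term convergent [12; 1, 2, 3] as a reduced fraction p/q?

127/10

Starting at the tail and folding back:
Start with 3.
2 + 1/(3/1) = 2 + 1/3 = 7/3
1 + 1/(7/3) = 1 + 3/7 = 10/7
12 + 1/(10/7) = 12 + 7/10 = 127/10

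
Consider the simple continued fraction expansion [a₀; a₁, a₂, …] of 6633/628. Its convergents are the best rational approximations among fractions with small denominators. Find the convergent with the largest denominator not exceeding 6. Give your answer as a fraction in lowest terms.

21/2

List convergents until the denominator exceeds the bound:
a_0 = 10: 10/1  (≤ bound)
a_1 = 1: 11/1  (≤ bound)
a_2 = 1: 21/2  (≤ bound)
a_3 = 3: 74/7  (> 6, stop)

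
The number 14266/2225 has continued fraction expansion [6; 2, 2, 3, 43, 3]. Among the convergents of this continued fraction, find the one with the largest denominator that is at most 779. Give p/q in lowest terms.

4719/736

a_0 = 6: 6/1  (≤ bound)
a_1 = 2: 13/2  (≤ bound)
a_2 = 2: 32/5  (≤ bound)
a_3 = 3: 109/17  (≤ bound)
a_4 = 43: 4719/736  (≤ bound)
a_5 = 3: 14266/2225  (> 779, stop)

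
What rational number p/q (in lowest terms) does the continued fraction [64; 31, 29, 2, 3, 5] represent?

Start with 5.
3 + 1/(5/1) = 3 + 1/5 = 16/5
2 + 1/(16/5) = 2 + 5/16 = 37/16
29 + 1/(37/16) = 29 + 16/37 = 1089/37
31 + 1/(1089/37) = 31 + 37/1089 = 33796/1089
64 + 1/(33796/1089) = 64 + 1089/33796 = 2164033/33796

2164033/33796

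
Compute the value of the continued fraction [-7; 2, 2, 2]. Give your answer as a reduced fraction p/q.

-79/12

Start with 2.
2 + 1/(2/1) = 2 + 1/2 = 5/2
2 + 1/(5/2) = 2 + 2/5 = 12/5
-7 + 1/(12/5) = -7 + 5/12 = -79/12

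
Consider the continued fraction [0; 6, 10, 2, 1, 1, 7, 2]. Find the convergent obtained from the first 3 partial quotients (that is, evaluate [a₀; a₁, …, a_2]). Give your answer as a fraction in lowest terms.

10/61

Compute successive convergents:
a_0 = 0: 0/1
a_1 = 6: 1/6
a_2 = 10: 10/61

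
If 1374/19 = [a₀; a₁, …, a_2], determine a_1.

3

1374 ÷ 19 → quotient 72, remainder 6
19 ÷ 6 → quotient 3, remainder 1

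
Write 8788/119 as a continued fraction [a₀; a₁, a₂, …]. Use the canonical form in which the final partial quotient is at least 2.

[73; 1, 5, 1, 1, 1, 1, 3]

⌊8788/119⌋ = 73, remainder 101
⌊119/101⌋ = 1, remainder 18
⌊101/18⌋ = 5, remainder 11
⌊18/11⌋ = 1, remainder 7
⌊11/7⌋ = 1, remainder 4
⌊7/4⌋ = 1, remainder 3
⌊4/3⌋ = 1, remainder 1
⌊3/1⌋ = 3, remainder 0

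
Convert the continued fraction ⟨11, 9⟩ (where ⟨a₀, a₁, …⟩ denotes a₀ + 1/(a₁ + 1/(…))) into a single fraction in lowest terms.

Use the convergent recurrence hₖ = aₖ·hₖ₋₁ + hₖ₋₂ (and likewise for the denominators kₖ):
a_0 = 11: 11/1
a_1 = 9: 100/9

100/9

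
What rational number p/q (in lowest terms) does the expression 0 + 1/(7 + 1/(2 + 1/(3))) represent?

Build up convergents one term at a time:
a_0 = 0: 0/1
a_1 = 7: 1/7
a_2 = 2: 2/15
a_3 = 3: 7/52

7/52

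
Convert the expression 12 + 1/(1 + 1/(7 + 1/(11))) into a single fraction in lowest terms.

Use the convergent recurrence hₖ = aₖ·hₖ₋₁ + hₖ₋₂ (and likewise for the denominators kₖ):
a_0 = 12: 12/1
a_1 = 1: 13/1
a_2 = 7: 103/8
a_3 = 11: 1146/89

1146/89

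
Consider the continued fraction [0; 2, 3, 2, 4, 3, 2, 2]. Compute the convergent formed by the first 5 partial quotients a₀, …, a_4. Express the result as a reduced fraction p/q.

Use the convergent recurrence hₖ = aₖ·hₖ₋₁ + hₖ₋₂ (and likewise for the denominators kₖ):
a_0 = 0: 0/1
a_1 = 2: 1/2
a_2 = 3: 3/7
a_3 = 2: 7/16
a_4 = 4: 31/71

31/71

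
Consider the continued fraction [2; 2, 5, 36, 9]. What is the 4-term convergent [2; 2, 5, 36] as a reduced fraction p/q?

Collapse the nested fraction from the inside out:
Start with 36.
5 + 1/(36/1) = 5 + 1/36 = 181/36
2 + 1/(181/36) = 2 + 36/181 = 398/181
2 + 1/(398/181) = 2 + 181/398 = 977/398

977/398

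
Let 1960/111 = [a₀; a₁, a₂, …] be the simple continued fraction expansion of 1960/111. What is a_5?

1

1960 ÷ 111 → quotient 17, remainder 73
111 ÷ 73 → quotient 1, remainder 38
73 ÷ 38 → quotient 1, remainder 35
38 ÷ 35 → quotient 1, remainder 3
35 ÷ 3 → quotient 11, remainder 2
3 ÷ 2 → quotient 1, remainder 1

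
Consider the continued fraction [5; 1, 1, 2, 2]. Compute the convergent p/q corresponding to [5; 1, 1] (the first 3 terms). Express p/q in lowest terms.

Compute successive convergents:
a_0 = 5: 5/1
a_1 = 1: 6/1
a_2 = 1: 11/2

11/2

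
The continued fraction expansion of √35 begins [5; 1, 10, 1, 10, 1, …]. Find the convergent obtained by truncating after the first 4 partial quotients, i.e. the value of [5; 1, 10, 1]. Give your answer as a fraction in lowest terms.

71/12

a_0 = 5: 5/1
a_1 = 1: 6/1
a_2 = 10: 65/11
a_3 = 1: 71/12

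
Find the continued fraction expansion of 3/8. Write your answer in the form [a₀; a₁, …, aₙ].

[0; 2, 1, 2]

3 ÷ 8 → quotient 0, remainder 3
8 ÷ 3 → quotient 2, remainder 2
3 ÷ 2 → quotient 1, remainder 1
2 ÷ 1 → quotient 2, remainder 0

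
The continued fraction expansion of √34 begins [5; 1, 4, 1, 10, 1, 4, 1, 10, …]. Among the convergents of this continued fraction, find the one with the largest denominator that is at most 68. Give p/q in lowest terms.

379/65

List convergents until the denominator exceeds the bound:
a_0 = 5: 5/1  (≤ bound)
a_1 = 1: 6/1  (≤ bound)
a_2 = 4: 29/5  (≤ bound)
a_3 = 1: 35/6  (≤ bound)
a_4 = 10: 379/65  (≤ bound)
a_5 = 1: 414/71  (> 68, stop)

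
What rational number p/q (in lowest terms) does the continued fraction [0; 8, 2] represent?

Start with 2.
8 + 1/(2/1) = 8 + 1/2 = 17/2
0 + 1/(17/2) = 0 + 2/17 = 2/17

2/17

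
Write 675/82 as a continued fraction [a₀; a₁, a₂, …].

[8; 4, 3, 6]

⌊675/82⌋ = 8, remainder 19
⌊82/19⌋ = 4, remainder 6
⌊19/6⌋ = 3, remainder 1
⌊6/1⌋ = 6, remainder 0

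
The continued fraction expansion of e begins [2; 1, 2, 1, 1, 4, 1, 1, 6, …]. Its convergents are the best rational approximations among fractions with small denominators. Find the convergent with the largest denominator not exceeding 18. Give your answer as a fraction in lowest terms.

19/7

a_0 = 2: 2/1  (≤ bound)
a_1 = 1: 3/1  (≤ bound)
a_2 = 2: 8/3  (≤ bound)
a_3 = 1: 11/4  (≤ bound)
a_4 = 1: 19/7  (≤ bound)
a_5 = 4: 87/32  (> 18, stop)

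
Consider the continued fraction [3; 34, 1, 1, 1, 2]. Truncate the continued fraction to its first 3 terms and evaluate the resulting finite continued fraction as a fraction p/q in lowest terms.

106/35

Start with 1.
34 + 1/(1/1) = 34 + 1/1 = 35/1
3 + 1/(35/1) = 3 + 1/35 = 106/35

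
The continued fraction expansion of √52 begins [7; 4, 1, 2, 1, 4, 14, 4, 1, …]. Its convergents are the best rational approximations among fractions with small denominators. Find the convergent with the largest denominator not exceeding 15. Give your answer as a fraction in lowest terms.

101/14

List convergents until the denominator exceeds the bound:
a_0 = 7: 7/1  (≤ bound)
a_1 = 4: 29/4  (≤ bound)
a_2 = 1: 36/5  (≤ bound)
a_3 = 2: 101/14  (≤ bound)
a_4 = 1: 137/19  (> 15, stop)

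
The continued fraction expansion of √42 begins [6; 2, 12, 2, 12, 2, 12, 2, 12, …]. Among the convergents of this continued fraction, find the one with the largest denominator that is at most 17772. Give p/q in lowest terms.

109194/16849

a_0 = 6: 6/1  (≤ bound)
a_1 = 2: 13/2  (≤ bound)
a_2 = 12: 162/25  (≤ bound)
a_3 = 2: 337/52  (≤ bound)
a_4 = 12: 4206/649  (≤ bound)
a_5 = 2: 8749/1350  (≤ bound)
a_6 = 12: 109194/16849  (≤ bound)
a_7 = 2: 227137/35048  (> 17772, stop)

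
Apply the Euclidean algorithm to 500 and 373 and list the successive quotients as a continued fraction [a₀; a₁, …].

[1; 2, 1, 14, 1, 7]

Apply division with remainder until the remainder is 0:
500 ÷ 373 → quotient 1, remainder 127
373 ÷ 127 → quotient 2, remainder 119
127 ÷ 119 → quotient 1, remainder 8
119 ÷ 8 → quotient 14, remainder 7
8 ÷ 7 → quotient 1, remainder 1
7 ÷ 1 → quotient 7, remainder 0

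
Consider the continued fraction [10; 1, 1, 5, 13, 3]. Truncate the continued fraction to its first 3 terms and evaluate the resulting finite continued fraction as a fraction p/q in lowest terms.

21/2

Start with 1.
1 + 1/(1/1) = 1 + 1/1 = 2/1
10 + 1/(2/1) = 10 + 1/2 = 21/2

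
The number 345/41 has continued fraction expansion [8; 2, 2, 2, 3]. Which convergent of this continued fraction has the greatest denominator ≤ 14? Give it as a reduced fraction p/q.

101/12

List convergents until the denominator exceeds the bound:
a_0 = 8: 8/1  (≤ bound)
a_1 = 2: 17/2  (≤ bound)
a_2 = 2: 42/5  (≤ bound)
a_3 = 2: 101/12  (≤ bound)
a_4 = 3: 345/41  (> 14, stop)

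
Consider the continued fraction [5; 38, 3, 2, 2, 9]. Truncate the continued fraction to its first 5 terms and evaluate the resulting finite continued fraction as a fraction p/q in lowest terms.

3272/651

Work from the innermost term outward:
Start with 2.
2 + 1/(2/1) = 2 + 1/2 = 5/2
3 + 1/(5/2) = 3 + 2/5 = 17/5
38 + 1/(17/5) = 38 + 5/17 = 651/17
5 + 1/(651/17) = 5 + 17/651 = 3272/651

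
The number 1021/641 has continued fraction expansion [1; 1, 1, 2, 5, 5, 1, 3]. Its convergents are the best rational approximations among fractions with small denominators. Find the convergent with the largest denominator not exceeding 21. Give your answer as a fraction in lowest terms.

List convergents until the denominator exceeds the bound:
a_0 = 1: 1/1  (≤ bound)
a_1 = 1: 2/1  (≤ bound)
a_2 = 1: 3/2  (≤ bound)
a_3 = 2: 8/5  (≤ bound)
a_4 = 5: 43/27  (> 21, stop)

8/5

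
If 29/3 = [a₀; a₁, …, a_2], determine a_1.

1

29 = 9·3 + 2, so a_0 = 9
3 = 1·2 + 1, so a_1 = 1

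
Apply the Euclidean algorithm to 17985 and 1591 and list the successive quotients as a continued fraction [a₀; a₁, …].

[11; 3, 3, 2, 13, 2, 2]

17985 ÷ 1591 → quotient 11, remainder 484
1591 ÷ 484 → quotient 3, remainder 139
484 ÷ 139 → quotient 3, remainder 67
139 ÷ 67 → quotient 2, remainder 5
67 ÷ 5 → quotient 13, remainder 2
5 ÷ 2 → quotient 2, remainder 1
2 ÷ 1 → quotient 2, remainder 0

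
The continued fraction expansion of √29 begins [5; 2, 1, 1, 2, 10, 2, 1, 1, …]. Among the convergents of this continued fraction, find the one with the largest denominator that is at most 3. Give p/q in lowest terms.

a_0 = 5: 5/1  (≤ bound)
a_1 = 2: 11/2  (≤ bound)
a_2 = 1: 16/3  (≤ bound)
a_3 = 1: 27/5  (> 3, stop)

16/3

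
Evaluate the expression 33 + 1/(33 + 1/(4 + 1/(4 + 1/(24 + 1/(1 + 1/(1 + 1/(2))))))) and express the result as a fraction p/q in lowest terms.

2317391/70160

Start with 2.
1 + 1/(2/1) = 1 + 1/2 = 3/2
1 + 1/(3/2) = 1 + 2/3 = 5/3
24 + 1/(5/3) = 24 + 3/5 = 123/5
4 + 1/(123/5) = 4 + 5/123 = 497/123
4 + 1/(497/123) = 4 + 123/497 = 2111/497
33 + 1/(2111/497) = 33 + 497/2111 = 70160/2111
33 + 1/(70160/2111) = 33 + 2111/70160 = 2317391/70160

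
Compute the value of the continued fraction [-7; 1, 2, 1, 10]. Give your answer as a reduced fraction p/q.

a_0 = -7: -7/1
a_1 = 1: -6/1
a_2 = 2: -19/3
a_3 = 1: -25/4
a_4 = 10: -269/43

-269/43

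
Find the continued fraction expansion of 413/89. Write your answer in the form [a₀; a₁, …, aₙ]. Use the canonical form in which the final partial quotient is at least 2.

Repeatedly divide and take the remainder:
413 = 4·89 + 57, so a_0 = 4
89 = 1·57 + 32, so a_1 = 1
57 = 1·32 + 25, so a_2 = 1
32 = 1·25 + 7, so a_3 = 1
25 = 3·7 + 4, so a_4 = 3
7 = 1·4 + 3, so a_5 = 1
4 = 1·3 + 1, so a_6 = 1
3 = 3·1 + 0, so a_7 = 3

[4; 1, 1, 1, 3, 1, 1, 3]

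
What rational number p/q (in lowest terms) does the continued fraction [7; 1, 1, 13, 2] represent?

421/56

a_0 = 7: 7/1
a_1 = 1: 8/1
a_2 = 1: 15/2
a_3 = 13: 203/27
a_4 = 2: 421/56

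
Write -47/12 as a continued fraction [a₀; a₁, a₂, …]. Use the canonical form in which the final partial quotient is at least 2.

[-4; 12]

⌊-47/12⌋ = -4, remainder 1
⌊12/1⌋ = 12, remainder 0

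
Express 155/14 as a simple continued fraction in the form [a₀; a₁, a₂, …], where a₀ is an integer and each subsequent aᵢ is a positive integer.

155 = 11·14 + 1, so a_0 = 11
14 = 14·1 + 0, so a_1 = 14

[11; 14]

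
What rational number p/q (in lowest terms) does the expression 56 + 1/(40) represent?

Start with 40.
56 + 1/(40/1) = 56 + 1/40 = 2241/40

2241/40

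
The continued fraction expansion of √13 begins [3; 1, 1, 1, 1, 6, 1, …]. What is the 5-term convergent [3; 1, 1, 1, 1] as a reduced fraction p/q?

18/5

a_0 = 3: 3/1
a_1 = 1: 4/1
a_2 = 1: 7/2
a_3 = 1: 11/3
a_4 = 1: 18/5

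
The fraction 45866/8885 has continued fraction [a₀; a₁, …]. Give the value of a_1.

6

⌊45866/8885⌋ = 5, remainder 1441
⌊8885/1441⌋ = 6, remainder 239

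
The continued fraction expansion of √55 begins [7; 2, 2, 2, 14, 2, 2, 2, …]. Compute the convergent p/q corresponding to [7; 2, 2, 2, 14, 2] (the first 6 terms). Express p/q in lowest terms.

Collapse the nested fraction from the inside out:
Start with 2.
14 + 1/(2/1) = 14 + 1/2 = 29/2
2 + 1/(29/2) = 2 + 2/29 = 60/29
2 + 1/(60/29) = 2 + 29/60 = 149/60
2 + 1/(149/60) = 2 + 60/149 = 358/149
7 + 1/(358/149) = 7 + 149/358 = 2655/358

2655/358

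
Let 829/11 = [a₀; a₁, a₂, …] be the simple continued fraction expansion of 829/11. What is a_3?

⌊829/11⌋ = 75, remainder 4
⌊11/4⌋ = 2, remainder 3
⌊4/3⌋ = 1, remainder 1
⌊3/1⌋ = 3, remainder 0

3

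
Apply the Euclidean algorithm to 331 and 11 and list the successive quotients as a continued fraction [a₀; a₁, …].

Run the Euclidean algorithm, recording each quotient:
⌊331/11⌋ = 30, remainder 1
⌊11/1⌋ = 11, remainder 0

[30; 11]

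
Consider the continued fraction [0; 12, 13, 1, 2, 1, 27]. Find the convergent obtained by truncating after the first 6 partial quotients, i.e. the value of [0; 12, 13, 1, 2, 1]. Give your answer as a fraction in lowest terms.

a_0 = 0: 0/1
a_1 = 12: 1/12
a_2 = 13: 13/157
a_3 = 1: 14/169
a_4 = 2: 41/495
a_5 = 1: 55/664

55/664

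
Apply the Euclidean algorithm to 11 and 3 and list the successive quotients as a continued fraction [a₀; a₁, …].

[3; 1, 2]

11 ÷ 3 → quotient 3, remainder 2
3 ÷ 2 → quotient 1, remainder 1
2 ÷ 1 → quotient 2, remainder 0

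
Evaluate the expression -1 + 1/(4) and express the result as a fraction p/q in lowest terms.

-3/4

Collapse the nested fraction from the inside out:
Start with 4.
-1 + 1/(4/1) = -1 + 1/4 = -3/4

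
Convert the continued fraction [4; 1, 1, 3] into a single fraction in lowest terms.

32/7

a_0 = 4: 4/1
a_1 = 1: 5/1
a_2 = 1: 9/2
a_3 = 3: 32/7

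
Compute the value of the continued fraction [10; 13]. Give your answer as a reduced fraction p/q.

131/13

a_0 = 10: 10/1
a_1 = 13: 131/13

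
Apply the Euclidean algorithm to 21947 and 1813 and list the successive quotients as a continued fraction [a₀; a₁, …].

21947 = 12·1813 + 191, so a_0 = 12
1813 = 9·191 + 94, so a_1 = 9
191 = 2·94 + 3, so a_2 = 2
94 = 31·3 + 1, so a_3 = 31
3 = 3·1 + 0, so a_4 = 3

[12; 9, 2, 31, 3]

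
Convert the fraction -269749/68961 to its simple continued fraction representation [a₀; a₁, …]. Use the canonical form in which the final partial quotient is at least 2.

-269749 = -4·68961 + 6095, so a_0 = -4
68961 = 11·6095 + 1916, so a_1 = 11
6095 = 3·1916 + 347, so a_2 = 3
1916 = 5·347 + 181, so a_3 = 5
347 = 1·181 + 166, so a_4 = 1
181 = 1·166 + 15, so a_5 = 1
166 = 11·15 + 1, so a_6 = 11
15 = 15·1 + 0, so a_7 = 15

[-4; 11, 3, 5, 1, 1, 11, 15]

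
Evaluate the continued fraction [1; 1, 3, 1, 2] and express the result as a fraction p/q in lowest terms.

25/14

Start with 2.
1 + 1/(2/1) = 1 + 1/2 = 3/2
3 + 1/(3/2) = 3 + 2/3 = 11/3
1 + 1/(11/3) = 1 + 3/11 = 14/11
1 + 1/(14/11) = 1 + 11/14 = 25/14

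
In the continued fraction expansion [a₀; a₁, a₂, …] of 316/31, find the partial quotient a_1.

Repeatedly divide and take the remainder:
316 ÷ 31 → quotient 10, remainder 6
31 ÷ 6 → quotient 5, remainder 1

5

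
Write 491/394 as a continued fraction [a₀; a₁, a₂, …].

[1; 4, 16, 6]

Apply division with remainder until the remainder is 0:
491 ÷ 394 → quotient 1, remainder 97
394 ÷ 97 → quotient 4, remainder 6
97 ÷ 6 → quotient 16, remainder 1
6 ÷ 1 → quotient 6, remainder 0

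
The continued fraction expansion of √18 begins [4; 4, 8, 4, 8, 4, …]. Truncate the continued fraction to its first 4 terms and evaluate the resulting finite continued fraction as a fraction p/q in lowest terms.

Collapse the nested fraction from the inside out:
Start with 4.
8 + 1/(4/1) = 8 + 1/4 = 33/4
4 + 1/(33/4) = 4 + 4/33 = 136/33
4 + 1/(136/33) = 4 + 33/136 = 577/136

577/136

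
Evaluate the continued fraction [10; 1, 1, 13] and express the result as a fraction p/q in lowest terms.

284/27

Build up convergents one term at a time:
a_0 = 10: 10/1
a_1 = 1: 11/1
a_2 = 1: 21/2
a_3 = 13: 284/27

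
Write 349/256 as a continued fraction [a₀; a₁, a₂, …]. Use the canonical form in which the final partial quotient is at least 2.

[1; 2, 1, 3, 23]

Apply division with remainder until the remainder is 0:
349 ÷ 256 → quotient 1, remainder 93
256 ÷ 93 → quotient 2, remainder 70
93 ÷ 70 → quotient 1, remainder 23
70 ÷ 23 → quotient 3, remainder 1
23 ÷ 1 → quotient 23, remainder 0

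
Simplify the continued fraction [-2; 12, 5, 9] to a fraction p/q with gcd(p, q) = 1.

-1076/561

Work from the innermost term outward:
Start with 9.
5 + 1/(9/1) = 5 + 1/9 = 46/9
12 + 1/(46/9) = 12 + 9/46 = 561/46
-2 + 1/(561/46) = -2 + 46/561 = -1076/561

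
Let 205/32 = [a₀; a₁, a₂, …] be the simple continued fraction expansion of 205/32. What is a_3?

Apply division with remainder until the remainder is 0:
⌊205/32⌋ = 6, remainder 13
⌊32/13⌋ = 2, remainder 6
⌊13/6⌋ = 2, remainder 1
⌊6/1⌋ = 6, remainder 0

6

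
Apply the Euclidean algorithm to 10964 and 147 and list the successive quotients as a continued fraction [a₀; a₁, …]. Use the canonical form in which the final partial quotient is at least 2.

[74; 1, 1, 2, 2, 3, 1, 2]

10964 ÷ 147 → quotient 74, remainder 86
147 ÷ 86 → quotient 1, remainder 61
86 ÷ 61 → quotient 1, remainder 25
61 ÷ 25 → quotient 2, remainder 11
25 ÷ 11 → quotient 2, remainder 3
11 ÷ 3 → quotient 3, remainder 2
3 ÷ 2 → quotient 1, remainder 1
2 ÷ 1 → quotient 2, remainder 0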